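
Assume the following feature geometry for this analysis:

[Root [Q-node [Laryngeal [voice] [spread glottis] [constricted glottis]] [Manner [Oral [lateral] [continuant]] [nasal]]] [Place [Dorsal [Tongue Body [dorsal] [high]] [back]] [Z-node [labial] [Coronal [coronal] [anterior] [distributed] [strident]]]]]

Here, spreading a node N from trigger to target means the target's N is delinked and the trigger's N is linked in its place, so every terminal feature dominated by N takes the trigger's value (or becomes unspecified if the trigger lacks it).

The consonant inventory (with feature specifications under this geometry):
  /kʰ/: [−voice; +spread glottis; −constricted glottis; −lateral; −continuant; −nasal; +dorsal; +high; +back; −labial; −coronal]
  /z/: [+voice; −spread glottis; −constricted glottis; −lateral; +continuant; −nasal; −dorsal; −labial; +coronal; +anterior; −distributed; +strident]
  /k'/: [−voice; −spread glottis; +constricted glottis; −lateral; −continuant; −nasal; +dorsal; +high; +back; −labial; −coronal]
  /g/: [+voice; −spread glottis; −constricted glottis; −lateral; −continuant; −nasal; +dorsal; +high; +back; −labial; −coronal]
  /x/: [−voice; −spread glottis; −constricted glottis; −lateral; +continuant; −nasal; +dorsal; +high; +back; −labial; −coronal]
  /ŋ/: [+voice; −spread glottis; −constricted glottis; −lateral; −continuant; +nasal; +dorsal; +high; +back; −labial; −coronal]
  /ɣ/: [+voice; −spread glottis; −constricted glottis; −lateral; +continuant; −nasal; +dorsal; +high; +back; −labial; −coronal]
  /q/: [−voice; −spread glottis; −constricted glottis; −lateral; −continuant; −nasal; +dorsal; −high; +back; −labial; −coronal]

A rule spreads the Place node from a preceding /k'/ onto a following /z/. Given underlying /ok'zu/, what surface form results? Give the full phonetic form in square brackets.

[ok'ɣu]

Terminals under Place in this geometry: [dorsal], [high], [back], [labial], [coronal], [anterior], [distributed], [strident].
After delinking /z/'s Place and linking /k'/'s, the affected terminals become [+dorsal], [+high], [+back], [−labial], [−coronal]; [voice], [spread glottis], [constricted glottis], … (outside Place) are retained from /z/.
The resulting bundle matches /ɣ/ in the inventory; substituting it for /z/ gives [ok'ɣu].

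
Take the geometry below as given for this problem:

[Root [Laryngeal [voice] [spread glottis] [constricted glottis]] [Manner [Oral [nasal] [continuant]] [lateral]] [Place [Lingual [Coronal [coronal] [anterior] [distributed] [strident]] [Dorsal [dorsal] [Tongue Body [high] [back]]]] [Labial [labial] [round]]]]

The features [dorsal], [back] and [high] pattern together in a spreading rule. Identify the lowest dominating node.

Dorsal

[dorsal]: Root → Place → Lingual → Dorsal → [dorsal].
[back]: Root → Place → Lingual → Dorsal → Tongue Body → [back].
[high]: Root → Place → Lingual → Dorsal → Tongue Body → [high].
These paths first converge at Dorsal; no daughter of Dorsal dominates all 3 features, so Dorsal is the minimal constituent.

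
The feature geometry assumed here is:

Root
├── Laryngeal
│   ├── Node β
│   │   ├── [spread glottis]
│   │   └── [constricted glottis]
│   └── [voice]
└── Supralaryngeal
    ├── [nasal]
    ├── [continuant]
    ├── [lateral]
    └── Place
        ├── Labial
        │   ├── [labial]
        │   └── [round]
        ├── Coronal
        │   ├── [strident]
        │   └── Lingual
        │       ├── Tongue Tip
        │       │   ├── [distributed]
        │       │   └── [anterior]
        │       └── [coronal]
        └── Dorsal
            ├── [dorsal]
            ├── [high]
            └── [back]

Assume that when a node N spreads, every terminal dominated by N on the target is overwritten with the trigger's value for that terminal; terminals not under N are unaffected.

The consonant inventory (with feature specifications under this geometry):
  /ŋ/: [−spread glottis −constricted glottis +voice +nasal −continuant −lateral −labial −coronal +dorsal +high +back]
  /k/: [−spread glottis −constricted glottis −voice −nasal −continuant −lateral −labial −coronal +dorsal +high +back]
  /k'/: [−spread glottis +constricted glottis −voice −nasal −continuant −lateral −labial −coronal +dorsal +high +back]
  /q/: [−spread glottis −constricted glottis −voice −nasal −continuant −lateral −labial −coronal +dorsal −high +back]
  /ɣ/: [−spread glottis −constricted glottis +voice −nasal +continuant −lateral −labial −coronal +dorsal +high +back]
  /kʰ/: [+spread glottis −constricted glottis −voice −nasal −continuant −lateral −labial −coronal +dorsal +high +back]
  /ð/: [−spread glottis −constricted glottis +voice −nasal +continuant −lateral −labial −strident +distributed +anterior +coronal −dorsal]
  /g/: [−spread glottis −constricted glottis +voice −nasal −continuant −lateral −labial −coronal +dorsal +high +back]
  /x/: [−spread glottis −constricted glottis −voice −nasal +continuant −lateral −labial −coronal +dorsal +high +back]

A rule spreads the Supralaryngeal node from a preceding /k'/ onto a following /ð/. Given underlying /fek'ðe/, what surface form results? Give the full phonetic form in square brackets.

[fek'ge]

The Supralaryngeal node dominates the terminals [nasal], [continuant], [lateral], [labial], [round], [strident], [distributed], [anterior], [coronal], [dorsal], [high], [back].
After delinking /ð/'s Supralaryngeal and linking /k'/'s, the affected terminals become [−nasal], [−continuant], [−lateral], [−labial], [−coronal], [+dorsal], [+high], [+back]; [spread glottis], [constricted glottis], [voice] (outside Supralaryngeal) are retained from /ð/.
This feature bundle is that of [g], so /fek'ðe/ surfaces as [fek'ge].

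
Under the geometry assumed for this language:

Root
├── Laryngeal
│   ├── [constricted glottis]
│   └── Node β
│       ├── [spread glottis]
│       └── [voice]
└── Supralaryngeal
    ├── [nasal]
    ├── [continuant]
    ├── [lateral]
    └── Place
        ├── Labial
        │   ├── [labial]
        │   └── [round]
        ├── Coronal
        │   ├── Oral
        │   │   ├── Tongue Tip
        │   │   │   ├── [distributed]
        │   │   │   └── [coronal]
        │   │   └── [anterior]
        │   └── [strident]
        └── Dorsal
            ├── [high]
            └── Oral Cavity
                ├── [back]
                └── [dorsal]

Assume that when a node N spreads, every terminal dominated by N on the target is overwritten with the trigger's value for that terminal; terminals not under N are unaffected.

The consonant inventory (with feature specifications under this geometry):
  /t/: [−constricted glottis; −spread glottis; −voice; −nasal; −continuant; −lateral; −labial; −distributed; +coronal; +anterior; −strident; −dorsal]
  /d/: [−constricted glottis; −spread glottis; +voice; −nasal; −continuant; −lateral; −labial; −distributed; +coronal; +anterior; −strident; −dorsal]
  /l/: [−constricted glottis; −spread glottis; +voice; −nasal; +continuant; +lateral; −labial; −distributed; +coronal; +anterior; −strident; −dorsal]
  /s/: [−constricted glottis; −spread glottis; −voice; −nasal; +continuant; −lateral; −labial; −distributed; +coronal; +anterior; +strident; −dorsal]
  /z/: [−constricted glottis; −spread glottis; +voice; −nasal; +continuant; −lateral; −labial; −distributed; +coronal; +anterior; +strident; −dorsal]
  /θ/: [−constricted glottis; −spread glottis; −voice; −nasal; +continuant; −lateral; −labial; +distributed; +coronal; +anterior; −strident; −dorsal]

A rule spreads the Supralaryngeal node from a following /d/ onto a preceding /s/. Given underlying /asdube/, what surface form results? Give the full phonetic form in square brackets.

[atdube]

Terminals under Supralaryngeal in this geometry: [nasal], [continuant], [lateral], [labial], [round], [distributed], [coronal], [anterior], [strident], [high], [back], [dorsal].
After delinking /s/'s Supralaryngeal and linking /d/'s, the affected terminals become [−nasal], [−continuant], [−lateral], [−labial], [−distributed], [+coronal], [+anterior], [−strident], [−dorsal]; [constricted glottis], [spread glottis], [voice] (outside Supralaryngeal) are retained from /s/.
This feature bundle is that of [t], so /asdube/ surfaces as [atdube].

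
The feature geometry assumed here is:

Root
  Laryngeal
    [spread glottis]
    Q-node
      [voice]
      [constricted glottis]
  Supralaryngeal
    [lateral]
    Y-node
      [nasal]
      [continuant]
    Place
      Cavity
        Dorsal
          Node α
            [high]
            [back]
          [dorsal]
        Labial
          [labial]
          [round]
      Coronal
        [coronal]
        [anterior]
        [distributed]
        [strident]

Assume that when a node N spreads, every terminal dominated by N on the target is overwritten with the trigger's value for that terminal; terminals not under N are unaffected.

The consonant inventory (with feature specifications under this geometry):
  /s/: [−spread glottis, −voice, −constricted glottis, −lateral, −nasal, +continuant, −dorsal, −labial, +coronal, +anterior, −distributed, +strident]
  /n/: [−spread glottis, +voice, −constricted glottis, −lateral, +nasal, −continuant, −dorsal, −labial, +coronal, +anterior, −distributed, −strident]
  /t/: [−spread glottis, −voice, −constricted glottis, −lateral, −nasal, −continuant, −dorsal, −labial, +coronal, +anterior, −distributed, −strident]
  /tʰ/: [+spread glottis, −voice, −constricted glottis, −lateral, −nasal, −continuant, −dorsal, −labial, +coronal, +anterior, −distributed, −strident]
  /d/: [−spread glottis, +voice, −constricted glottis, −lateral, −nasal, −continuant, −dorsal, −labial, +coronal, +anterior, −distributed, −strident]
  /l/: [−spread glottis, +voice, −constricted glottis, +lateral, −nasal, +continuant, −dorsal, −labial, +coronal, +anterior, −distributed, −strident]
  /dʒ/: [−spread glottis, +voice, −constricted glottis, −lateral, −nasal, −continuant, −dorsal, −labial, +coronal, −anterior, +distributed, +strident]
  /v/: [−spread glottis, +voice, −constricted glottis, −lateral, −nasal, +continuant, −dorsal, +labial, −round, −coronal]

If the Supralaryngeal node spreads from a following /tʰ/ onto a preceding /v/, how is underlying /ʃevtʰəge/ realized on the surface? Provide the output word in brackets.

Terminals under Supralaryngeal in this geometry: [lateral], [nasal], [continuant], [high], [back], [dorsal], [labial], [round], [coronal], [anterior], [distributed], [strident].
The target acquires /tʰ/'s values for everything under Supralaryngeal — [−lateral], [−nasal], [−continuant], [−dorsal], [−labial], [+coronal], [+anterior], [−distributed], [−strident] — while keeping its own [spread glottis], [voice], [constricted glottis].
The resulting bundle matches /d/ in the inventory; substituting it for /v/ gives [ʃedtʰəge].

[ʃedtʰəge]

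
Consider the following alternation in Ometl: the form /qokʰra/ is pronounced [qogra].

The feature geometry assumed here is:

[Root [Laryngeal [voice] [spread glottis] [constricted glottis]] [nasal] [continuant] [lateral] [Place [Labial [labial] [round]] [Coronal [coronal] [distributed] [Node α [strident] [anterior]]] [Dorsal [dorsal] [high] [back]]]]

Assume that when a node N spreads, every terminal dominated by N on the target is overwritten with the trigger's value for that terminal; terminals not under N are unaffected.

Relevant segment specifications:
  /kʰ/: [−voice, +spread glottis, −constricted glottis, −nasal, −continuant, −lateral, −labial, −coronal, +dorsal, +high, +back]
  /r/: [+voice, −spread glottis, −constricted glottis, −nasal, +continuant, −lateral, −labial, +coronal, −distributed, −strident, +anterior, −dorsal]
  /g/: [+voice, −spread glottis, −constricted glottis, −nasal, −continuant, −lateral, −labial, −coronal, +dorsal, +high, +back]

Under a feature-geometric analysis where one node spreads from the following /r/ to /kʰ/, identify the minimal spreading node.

Laryngeal

Comparing /kʰ/ with its surface form [g], the features that change are [voice], [spread glottis].
These terminals are all dominated by Laryngeal, and no proper subconstituent of Laryngeal covers them all; Laryngeal is their lowest common ancestor.
If Laryngeal spreads, every terminal under it takes /r/'s value, producing [g] as observed.
Since [continuant], [dorsal] are preserved even though /r/ disagrees there, no node above Laryngeal spread.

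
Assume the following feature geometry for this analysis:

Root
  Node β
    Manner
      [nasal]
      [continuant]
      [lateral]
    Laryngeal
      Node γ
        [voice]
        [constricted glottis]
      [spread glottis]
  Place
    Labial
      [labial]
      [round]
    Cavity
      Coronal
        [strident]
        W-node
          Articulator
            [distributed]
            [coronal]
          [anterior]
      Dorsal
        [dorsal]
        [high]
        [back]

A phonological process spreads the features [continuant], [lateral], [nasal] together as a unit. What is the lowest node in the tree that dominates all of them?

Manner

[continuant] is immediately dominated by Manner.
[lateral] is immediately dominated by Manner.
[nasal] is immediately dominated by Manner.
The lowest node appearing on every path is Manner; each proper daughter of Manner fails to dominate at least one of the listed features.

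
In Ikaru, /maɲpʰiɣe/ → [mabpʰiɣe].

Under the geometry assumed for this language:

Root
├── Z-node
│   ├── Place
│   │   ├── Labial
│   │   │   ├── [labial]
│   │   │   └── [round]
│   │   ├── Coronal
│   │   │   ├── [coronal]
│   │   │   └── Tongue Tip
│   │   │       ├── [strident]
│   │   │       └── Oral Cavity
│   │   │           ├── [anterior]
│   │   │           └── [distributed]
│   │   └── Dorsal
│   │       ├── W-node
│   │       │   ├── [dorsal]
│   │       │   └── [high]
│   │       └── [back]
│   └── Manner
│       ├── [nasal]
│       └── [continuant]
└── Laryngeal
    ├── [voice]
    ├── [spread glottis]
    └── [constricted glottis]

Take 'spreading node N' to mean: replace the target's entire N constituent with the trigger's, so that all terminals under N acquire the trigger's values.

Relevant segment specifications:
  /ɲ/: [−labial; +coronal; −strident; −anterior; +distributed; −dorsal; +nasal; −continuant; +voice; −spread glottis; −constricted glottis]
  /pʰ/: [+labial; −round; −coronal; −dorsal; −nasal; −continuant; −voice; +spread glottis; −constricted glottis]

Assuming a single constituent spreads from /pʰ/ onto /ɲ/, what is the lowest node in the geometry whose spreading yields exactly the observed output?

Z-node

The alternation /ɲ/ → [b] changes [nasal], [labial], [round], [coronal], [anterior], [distributed], [strident] and nothing else.
Tracing each changed feature up the tree, the paths first meet at Z-node; any lower node misses at least one of them.
If Z-node spreads, every terminal under it takes /pʰ/'s value, producing [b] as observed.
Since [voice], [spread glottis] are preserved even though /pʰ/ disagrees there, no node above Z-node spread.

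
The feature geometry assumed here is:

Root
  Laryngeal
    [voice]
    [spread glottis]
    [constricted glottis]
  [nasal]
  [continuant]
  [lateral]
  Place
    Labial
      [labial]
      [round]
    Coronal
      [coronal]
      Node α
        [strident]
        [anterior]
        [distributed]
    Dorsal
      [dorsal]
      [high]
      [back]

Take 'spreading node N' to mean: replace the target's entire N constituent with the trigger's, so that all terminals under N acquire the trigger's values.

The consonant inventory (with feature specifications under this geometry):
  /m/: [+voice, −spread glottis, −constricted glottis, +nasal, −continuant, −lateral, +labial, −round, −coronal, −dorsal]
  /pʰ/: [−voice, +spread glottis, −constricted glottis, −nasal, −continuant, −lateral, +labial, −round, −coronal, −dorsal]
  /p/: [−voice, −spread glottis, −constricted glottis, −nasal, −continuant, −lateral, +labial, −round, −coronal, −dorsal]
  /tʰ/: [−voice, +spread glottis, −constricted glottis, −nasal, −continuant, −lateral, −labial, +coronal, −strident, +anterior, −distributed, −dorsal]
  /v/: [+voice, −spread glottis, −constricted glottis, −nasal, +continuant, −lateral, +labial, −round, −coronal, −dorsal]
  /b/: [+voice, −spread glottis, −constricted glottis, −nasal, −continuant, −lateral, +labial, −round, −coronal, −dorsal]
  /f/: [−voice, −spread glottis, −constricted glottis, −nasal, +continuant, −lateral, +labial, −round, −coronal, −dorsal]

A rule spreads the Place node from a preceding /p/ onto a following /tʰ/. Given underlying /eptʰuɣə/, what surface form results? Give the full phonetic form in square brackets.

[eppʰuɣə]

Place immediately or transitively dominates [labial], [round], [coronal], [strident], [anterior], [distributed], [dorsal], [high], [back].
Spreading Place from /p/ onto /tʰ/ replaces those values with /p/'s: [+labial], [−round], [−coronal], [−dorsal]. Features outside Place ([voice], [spread glottis], [constricted glottis], …) stay as in /tʰ/.
This feature bundle is that of [pʰ], so /eptʰuɣə/ surfaces as [eppʰuɣə].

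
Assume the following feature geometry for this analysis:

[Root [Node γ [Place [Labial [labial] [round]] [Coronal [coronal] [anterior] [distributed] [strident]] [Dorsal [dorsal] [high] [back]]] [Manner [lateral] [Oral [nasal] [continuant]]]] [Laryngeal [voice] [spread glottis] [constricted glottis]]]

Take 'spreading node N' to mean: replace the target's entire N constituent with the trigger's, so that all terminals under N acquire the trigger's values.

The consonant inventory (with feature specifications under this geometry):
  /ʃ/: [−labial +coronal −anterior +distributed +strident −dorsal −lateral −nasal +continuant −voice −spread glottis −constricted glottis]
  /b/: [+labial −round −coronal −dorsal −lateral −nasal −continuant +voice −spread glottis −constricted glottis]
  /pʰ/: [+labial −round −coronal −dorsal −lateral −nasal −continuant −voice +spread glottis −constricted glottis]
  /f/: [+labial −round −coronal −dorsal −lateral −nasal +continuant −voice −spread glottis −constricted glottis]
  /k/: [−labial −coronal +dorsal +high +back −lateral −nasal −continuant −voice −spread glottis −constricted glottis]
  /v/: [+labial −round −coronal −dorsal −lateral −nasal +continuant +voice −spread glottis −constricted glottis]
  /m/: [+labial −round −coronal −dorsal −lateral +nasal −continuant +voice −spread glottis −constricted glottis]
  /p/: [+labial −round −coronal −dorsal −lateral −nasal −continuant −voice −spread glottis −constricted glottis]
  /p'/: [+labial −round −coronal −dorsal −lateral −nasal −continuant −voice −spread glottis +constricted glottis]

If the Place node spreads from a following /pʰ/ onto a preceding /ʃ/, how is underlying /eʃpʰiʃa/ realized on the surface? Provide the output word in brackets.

[efpʰiʃa]

The Place node dominates the terminals [labial], [round], [coronal], [anterior], [distributed], [strident], [dorsal], [high], [back].
After delinking /ʃ/'s Place and linking /pʰ/'s, the affected terminals become [+labial], [−round], [−coronal], [−dorsal]; [lateral], [nasal], [continuant], … (outside Place) are retained from /ʃ/.
The resulting bundle matches /f/ in the inventory; substituting it for /ʃ/ gives [efpʰiʃa].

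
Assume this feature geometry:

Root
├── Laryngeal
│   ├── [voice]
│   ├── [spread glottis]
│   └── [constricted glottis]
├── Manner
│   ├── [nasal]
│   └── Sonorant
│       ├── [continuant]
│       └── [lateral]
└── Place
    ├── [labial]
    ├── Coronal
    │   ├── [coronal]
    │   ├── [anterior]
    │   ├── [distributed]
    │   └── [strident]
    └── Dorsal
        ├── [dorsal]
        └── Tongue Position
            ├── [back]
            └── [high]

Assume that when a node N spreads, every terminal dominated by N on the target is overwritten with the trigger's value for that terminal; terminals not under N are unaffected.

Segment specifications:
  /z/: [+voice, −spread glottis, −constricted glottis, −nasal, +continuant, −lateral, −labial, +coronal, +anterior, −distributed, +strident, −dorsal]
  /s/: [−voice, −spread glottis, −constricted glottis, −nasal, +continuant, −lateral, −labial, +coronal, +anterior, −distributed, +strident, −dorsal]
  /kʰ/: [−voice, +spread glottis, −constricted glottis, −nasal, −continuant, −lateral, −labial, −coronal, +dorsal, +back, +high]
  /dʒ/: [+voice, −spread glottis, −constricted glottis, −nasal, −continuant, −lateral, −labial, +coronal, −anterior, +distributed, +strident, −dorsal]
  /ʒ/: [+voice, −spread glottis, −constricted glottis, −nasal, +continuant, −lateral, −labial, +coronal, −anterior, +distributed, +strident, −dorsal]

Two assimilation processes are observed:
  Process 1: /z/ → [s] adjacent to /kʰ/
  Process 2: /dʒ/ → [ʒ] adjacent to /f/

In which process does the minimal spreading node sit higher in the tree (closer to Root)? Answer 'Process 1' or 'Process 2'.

In Process 1, [voice] changes, so the minimal spreading node is [voice] at depth 2.
In Process 2, [continuant] changes, so the minimal spreading node is [continuant] at depth 3.
[voice] is closer to Root than [continuant], so Process 1 spreads the higher node.

Process 1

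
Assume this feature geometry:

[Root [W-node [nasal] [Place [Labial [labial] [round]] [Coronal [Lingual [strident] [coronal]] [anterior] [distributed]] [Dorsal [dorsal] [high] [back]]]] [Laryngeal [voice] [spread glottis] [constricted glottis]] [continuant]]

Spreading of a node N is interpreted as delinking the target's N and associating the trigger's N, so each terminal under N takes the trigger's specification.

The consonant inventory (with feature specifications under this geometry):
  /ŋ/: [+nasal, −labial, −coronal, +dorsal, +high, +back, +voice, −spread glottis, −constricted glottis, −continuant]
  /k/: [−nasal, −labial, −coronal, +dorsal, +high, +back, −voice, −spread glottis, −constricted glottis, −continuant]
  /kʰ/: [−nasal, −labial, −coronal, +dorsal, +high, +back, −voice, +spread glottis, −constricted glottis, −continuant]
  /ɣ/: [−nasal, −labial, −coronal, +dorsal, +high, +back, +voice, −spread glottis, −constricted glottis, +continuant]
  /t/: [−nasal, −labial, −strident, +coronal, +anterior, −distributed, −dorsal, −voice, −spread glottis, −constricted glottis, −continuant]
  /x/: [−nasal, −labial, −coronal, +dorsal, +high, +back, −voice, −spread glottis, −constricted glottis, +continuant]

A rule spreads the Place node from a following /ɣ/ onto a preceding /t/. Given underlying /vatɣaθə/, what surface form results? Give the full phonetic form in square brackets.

Terminals under Place in this geometry: [labial], [round], [strident], [coronal], [anterior], [distributed], [dorsal], [high], [back].
The target acquires /ɣ/'s values for everything under Place — [−labial], [−coronal], [+dorsal], [+high], [+back] — while keeping its own [nasal], [voice], [spread glottis], ….
Among the inventory, only /k/ has exactly this specification, giving the surface form [vakɣaθə].

[vakɣaθə]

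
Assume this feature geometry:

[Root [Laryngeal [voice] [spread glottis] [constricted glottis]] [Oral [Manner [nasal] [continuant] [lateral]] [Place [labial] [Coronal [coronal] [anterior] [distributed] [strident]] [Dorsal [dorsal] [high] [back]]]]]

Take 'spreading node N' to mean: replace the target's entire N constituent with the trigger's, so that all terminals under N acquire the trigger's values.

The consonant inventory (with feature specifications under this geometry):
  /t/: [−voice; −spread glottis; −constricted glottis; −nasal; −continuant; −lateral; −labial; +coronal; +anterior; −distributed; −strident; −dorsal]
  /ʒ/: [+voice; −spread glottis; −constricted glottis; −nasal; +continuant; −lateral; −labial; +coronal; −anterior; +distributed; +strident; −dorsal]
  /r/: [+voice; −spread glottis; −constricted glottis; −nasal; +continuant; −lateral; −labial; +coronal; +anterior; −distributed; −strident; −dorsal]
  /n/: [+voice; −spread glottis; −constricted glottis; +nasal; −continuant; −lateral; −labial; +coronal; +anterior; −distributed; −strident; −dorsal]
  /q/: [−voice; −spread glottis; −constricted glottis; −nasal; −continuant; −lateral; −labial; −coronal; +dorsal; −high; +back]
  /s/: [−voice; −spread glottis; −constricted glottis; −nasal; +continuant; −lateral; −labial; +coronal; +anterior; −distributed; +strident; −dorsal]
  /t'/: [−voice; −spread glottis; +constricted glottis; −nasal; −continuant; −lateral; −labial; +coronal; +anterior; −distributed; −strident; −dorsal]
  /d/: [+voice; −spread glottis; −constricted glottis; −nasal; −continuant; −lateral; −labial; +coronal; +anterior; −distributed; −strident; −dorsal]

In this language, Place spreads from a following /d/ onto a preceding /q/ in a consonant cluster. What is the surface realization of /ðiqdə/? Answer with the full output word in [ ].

Terminals under Place in this geometry: [labial], [coronal], [anterior], [distributed], [strident], [dorsal], [high], [back].
Spreading Place from /d/ onto /q/ replaces those values with /d/'s: [−labial], [+coronal], [+anterior], [−distributed], [−strident], [−dorsal]. Features outside Place ([voice], [spread glottis], [constricted glottis], …) stay as in /q/.
Among the inventory, only /t/ has exactly this specification, giving the surface form [ðitdə].

[ðitdə]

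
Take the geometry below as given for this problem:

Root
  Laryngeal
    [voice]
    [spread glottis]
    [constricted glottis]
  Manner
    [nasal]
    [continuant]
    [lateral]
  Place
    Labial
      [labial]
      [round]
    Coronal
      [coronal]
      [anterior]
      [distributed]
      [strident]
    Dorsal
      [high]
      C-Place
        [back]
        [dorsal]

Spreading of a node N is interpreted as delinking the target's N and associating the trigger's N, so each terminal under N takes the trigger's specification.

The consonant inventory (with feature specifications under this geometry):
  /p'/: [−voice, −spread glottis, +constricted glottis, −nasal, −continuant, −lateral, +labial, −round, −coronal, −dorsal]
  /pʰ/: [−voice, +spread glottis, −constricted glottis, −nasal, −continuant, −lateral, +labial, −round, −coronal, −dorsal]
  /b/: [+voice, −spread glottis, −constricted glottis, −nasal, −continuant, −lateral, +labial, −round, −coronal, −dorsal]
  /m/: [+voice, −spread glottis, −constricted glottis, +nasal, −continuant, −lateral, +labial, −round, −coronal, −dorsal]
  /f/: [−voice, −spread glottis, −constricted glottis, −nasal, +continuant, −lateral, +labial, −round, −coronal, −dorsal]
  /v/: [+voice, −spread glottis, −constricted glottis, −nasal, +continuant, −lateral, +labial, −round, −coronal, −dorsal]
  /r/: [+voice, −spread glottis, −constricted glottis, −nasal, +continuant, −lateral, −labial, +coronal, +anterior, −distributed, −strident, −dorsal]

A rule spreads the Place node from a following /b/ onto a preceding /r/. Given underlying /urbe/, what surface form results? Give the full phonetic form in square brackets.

[uvbe]

Terminals under Place in this geometry: [labial], [round], [coronal], [anterior], [distributed], [strident], [high], [back], [dorsal].
Spreading Place from /b/ onto /r/ replaces those values with /b/'s: [+labial], [−round], [−coronal], [−dorsal]. Features outside Place ([voice], [spread glottis], [constricted glottis], …) stay as in /r/.
The resulting bundle matches /v/ in the inventory; substituting it for /r/ gives [uvbe].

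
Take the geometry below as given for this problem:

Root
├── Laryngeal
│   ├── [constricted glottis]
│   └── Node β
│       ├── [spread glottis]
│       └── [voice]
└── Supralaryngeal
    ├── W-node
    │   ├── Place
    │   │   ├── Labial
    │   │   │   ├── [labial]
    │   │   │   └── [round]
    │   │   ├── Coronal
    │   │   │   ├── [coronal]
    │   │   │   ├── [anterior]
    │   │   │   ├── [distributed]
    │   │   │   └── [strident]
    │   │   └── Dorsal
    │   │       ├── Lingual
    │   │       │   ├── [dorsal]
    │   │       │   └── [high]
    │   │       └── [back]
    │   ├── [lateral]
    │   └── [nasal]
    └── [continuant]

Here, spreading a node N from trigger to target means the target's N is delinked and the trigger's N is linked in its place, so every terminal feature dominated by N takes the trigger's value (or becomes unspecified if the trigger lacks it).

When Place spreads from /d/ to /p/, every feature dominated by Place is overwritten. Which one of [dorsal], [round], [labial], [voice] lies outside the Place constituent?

The terminals dominated by Place are [labial], [round], [coronal], [anterior], [distributed], [strident], [dorsal], [high], [back].
[dorsal], [round], [labial] all lie under Place, so they are overwritten when Place spreads.
[voice] attaches under Node β, not under Place, so /p/ retains its own value for [voice].

[voice]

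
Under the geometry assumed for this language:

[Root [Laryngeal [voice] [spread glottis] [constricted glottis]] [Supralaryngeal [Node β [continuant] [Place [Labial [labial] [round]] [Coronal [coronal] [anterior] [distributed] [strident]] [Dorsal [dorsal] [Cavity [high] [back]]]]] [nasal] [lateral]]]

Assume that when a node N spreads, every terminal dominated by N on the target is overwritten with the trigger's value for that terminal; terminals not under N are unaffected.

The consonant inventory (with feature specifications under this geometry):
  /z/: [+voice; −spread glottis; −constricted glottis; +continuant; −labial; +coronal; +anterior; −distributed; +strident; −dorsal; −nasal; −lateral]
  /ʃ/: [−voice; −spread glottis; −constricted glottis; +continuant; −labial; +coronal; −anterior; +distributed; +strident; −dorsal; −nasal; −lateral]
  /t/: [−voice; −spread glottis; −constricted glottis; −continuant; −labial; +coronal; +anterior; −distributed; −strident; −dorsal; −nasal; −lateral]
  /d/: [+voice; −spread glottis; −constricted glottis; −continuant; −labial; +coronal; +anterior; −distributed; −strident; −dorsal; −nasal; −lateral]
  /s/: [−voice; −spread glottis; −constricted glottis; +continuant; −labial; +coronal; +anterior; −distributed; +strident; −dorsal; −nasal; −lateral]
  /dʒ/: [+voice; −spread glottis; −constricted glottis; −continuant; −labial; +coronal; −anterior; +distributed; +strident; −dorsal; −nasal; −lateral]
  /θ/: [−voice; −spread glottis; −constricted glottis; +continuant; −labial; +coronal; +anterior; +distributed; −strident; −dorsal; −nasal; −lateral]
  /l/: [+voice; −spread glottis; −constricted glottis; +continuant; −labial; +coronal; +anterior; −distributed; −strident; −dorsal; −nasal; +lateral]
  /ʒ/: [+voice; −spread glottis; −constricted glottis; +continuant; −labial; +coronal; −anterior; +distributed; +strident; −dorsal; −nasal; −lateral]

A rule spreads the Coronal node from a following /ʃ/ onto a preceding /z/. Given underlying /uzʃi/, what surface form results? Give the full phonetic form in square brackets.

Terminals under Coronal in this geometry: [coronal], [anterior], [distributed], [strident].
After delinking /z/'s Coronal and linking /ʃ/'s, the affected terminals become [+coronal], [−anterior], [+distributed], [+strident]; [voice], [spread glottis], [constricted glottis], … (outside Coronal) are retained from /z/.
Among the inventory, only /ʒ/ has exactly this specification, giving the surface form [uʒʃi].

[uʒʃi]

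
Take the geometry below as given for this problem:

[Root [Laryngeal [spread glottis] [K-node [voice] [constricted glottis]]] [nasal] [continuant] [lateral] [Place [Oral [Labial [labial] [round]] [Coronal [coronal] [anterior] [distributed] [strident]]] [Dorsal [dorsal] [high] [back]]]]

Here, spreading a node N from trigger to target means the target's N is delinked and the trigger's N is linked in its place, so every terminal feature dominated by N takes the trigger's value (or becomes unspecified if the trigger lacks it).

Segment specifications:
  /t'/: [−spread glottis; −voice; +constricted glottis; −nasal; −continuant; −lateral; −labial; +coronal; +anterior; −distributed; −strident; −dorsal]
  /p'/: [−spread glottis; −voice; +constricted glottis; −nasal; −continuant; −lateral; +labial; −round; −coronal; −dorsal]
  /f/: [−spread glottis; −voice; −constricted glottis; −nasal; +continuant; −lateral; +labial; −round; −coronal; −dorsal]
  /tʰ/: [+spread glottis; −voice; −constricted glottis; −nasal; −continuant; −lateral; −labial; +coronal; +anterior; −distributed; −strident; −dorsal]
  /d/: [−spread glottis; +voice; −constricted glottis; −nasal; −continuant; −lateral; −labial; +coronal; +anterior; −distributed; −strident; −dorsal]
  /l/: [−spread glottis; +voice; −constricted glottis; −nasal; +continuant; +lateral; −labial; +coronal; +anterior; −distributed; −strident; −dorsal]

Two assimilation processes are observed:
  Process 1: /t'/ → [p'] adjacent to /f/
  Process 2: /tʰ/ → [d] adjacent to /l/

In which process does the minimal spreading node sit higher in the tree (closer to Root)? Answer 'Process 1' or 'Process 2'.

In Process 1, [labial], [round], [coronal], [anterior], [distributed], [strident] change, so the minimal spreading node is Oral at depth 2.
Process 2 alters [voice], [spread glottis]; the lowest common ancestor is Laryngeal (depth 1 from Root).
Laryngeal (depth 1) sits above Oral (depth 2), making Process 2 the one with the higher spreading node.

Process 2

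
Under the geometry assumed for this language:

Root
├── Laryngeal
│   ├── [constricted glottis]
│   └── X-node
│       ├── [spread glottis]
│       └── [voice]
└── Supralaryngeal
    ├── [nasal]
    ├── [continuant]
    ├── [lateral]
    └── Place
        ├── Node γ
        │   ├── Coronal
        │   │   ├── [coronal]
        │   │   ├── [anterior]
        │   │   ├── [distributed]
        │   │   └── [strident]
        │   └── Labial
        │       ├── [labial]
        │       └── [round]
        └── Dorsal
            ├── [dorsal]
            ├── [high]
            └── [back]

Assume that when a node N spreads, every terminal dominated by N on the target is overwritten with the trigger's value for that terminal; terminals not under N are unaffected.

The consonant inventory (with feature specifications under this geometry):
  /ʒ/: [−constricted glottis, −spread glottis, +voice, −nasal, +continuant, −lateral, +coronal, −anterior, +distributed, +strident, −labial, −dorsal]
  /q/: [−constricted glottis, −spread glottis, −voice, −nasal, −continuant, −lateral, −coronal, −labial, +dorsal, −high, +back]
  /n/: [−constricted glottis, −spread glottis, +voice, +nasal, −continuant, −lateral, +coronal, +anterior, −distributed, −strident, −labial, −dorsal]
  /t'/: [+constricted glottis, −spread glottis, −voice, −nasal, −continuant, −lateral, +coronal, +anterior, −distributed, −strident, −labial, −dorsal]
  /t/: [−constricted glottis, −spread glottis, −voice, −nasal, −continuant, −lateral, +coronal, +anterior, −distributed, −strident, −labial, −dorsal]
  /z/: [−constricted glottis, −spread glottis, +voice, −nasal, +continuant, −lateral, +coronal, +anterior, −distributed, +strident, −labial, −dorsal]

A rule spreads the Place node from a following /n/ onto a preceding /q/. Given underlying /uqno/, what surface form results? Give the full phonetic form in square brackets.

[utno]

Terminals under Place in this geometry: [coronal], [anterior], [distributed], [strident], [labial], [round], [dorsal], [high], [back].
The target acquires /n/'s values for everything under Place — [+coronal], [+anterior], [−distributed], [−strident], [−labial], [−dorsal] — while keeping its own [constricted glottis], [spread glottis], [voice], ….
Among the inventory, only /t/ has exactly this specification, giving the surface form [utno].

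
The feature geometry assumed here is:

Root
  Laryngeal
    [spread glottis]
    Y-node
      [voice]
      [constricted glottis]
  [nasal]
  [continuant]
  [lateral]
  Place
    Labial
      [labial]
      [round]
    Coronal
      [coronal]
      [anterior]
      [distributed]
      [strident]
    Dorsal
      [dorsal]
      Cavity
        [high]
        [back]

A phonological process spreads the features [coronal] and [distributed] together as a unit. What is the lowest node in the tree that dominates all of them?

[coronal] is immediately dominated by Coronal.
[distributed] is immediately dominated by Coronal.
The lowest node appearing on every path is Coronal; each proper daughter of Coronal fails to dominate at least one of the listed features.

Coronal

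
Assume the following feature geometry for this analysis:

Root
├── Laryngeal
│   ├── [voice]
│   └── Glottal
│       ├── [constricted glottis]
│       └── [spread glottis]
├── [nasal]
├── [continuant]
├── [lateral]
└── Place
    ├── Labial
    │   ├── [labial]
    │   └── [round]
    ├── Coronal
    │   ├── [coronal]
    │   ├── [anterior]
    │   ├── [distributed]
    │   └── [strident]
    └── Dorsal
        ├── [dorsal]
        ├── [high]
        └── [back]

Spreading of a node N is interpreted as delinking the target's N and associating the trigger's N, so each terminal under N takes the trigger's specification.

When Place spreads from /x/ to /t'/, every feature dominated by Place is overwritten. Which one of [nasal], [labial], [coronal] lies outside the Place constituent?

[nasal]

Under this geometry, Place contains [labial], [round], [coronal], [anterior], [distributed], [strident], [dorsal], [high], [back].
Of the listed options, [coronal], [labial] are among these and would be overwritten by spreading Place.
[nasal] is not within the Place subtree (it hangs from Root), so /t'/'s [nasal] value survives.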